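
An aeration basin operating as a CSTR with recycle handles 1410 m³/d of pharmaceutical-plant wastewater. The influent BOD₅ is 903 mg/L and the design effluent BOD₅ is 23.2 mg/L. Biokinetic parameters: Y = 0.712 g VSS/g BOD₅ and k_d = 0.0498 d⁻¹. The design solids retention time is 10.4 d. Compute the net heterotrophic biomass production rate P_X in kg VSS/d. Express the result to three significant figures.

P_X ≈ 582 kg VSS/d

Y_obs = Y / (1 + k_d θ_c) = 0.712 / (1 + 0.0498 × 10.4) = 0.712 / 1.518 = 0.4691.
Substrate removed = Q·(S₀ − S) = 1410 m³/d × (903 − 23.2) g/m³ = 1.24×10^6 g/d = 1241 kg/d.
So the net sludge growth is P_X = 0.4691 × 1241 = 581.9 kg VSS/d.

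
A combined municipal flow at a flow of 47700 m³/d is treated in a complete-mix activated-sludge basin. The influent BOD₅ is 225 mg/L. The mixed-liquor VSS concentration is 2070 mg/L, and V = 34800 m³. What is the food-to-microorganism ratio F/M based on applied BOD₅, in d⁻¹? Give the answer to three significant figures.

F/M ≈ 0.149 d⁻¹

F/M = Q·S₀ / (V·X) = 47700 × 225 / (34800 × 2070) = 0.1490 g BOD₅·(g VSS·d)⁻¹.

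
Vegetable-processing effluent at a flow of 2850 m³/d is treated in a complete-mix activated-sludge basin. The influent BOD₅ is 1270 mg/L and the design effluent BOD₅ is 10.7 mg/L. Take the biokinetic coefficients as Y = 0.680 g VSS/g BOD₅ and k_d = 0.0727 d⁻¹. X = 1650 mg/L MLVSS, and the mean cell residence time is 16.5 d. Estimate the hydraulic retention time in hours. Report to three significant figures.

Rearranging the biomass balance for a CMAS with decay, V = Y·Q·ΔS·θ_c / [X·(1+k_d θ_c)] = 0.680 × 2850 × (1270 − 10.7) × 16.5 / [1650 × (1 + 0.0727 × 16.5)] = 4.03×10^7 / 3629 = 11096 m³.
Hydraulic retention time τ = V/Q = 11096 / 2850 = 3.893 d = 93.44 h.

τ ≈ 93.4 h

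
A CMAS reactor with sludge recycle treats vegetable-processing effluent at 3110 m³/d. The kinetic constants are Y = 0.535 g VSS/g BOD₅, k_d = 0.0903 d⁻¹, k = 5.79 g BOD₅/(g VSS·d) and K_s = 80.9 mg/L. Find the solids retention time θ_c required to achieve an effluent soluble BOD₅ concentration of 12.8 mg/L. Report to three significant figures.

From 1/θ_c = Y·k·S/(K_s + S) − k_d: Y·k·S/(K_s+S) = 0.535 × 5.79 × 12.8 / (80.9 + 12.8) = 0.4232 d⁻¹.
θ_c = 1/(μ − k_d) = 1/(0.4232 − 0.0903) = 1/0.3329 = 3.004 d.

θ_c ≈ 3.00 d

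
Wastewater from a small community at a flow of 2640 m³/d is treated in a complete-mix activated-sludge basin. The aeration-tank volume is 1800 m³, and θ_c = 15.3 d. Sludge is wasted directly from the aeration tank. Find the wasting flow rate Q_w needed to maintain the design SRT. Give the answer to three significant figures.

Wasting from the aeration tank: Q_w = V / θ_c = 1800 / 15.3 = 117.6 m³/d.

Q_w ≈ 118 m³/d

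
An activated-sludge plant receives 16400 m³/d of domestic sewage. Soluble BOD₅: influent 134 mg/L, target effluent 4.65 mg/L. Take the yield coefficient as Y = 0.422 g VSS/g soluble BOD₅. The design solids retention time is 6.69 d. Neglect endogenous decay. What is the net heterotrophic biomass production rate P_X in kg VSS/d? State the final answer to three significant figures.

With endogenous decay neglected, the observed yield equals the true yield: Y_obs = Y = 0.422 g VSS/g soluble BOD₅.
Q·(S₀ − S) = 16400 × (134 − 4.65) × 10⁻³ = 2121 kg/d removed.
Net biomass production P_X = Y_obs × Q·(S₀ − S) = 0.4220 × 2121 = 895.2 kg VSS/d.

P_X ≈ 895 kg VSS/d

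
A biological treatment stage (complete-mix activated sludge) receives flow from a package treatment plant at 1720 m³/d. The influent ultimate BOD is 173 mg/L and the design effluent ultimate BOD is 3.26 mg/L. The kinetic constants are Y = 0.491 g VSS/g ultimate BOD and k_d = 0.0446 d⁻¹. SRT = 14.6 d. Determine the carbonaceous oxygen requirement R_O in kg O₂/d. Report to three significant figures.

Correct the yield for decay: Y_obs = Y/(1 + k_d θ_c) = 0.491 / (1 + 0.0446 × 14.6) = 0.491 / 1.651 = 0.2974.
Substrate removed = Q·(S₀ − S) = 1720 m³/d × (173 − 3.26) g/m³ = 2.92×10^5 g/d = 292.0 kg/d.
Net sludge production P_X = 0.2974 × 292.0 = 86.82 kg VSS/d.
Carbonaceous O₂ demand = substrate oxidised − cell-mass equivalent = 292.0 − 1.42 × 86.82 = 168.7 kg O₂/d.

R_O ≈ 169 kg O₂/d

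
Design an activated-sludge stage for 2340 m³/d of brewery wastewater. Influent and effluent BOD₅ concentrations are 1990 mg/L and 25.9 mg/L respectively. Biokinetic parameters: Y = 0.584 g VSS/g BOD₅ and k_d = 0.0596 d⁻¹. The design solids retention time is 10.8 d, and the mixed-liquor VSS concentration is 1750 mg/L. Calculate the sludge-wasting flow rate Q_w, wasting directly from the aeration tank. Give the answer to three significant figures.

Q_w ≈ 933 m³/d

Steady-state biomass mass balance: V·X·(1 + k_d·θ_c) = Y·Q·(S₀ − S)·θ_c, so V = 0.584 × 2340 × (1990 − 25.9) × 10.8 / [1750 × (1 + 0.0596 × 10.8)] = 2.9×10^7 / 2876 = 10078 m³.
For wasting at MLVSS concentration, Q_w = V/θ_c = 10078/10.8 = 933.1 m³/d.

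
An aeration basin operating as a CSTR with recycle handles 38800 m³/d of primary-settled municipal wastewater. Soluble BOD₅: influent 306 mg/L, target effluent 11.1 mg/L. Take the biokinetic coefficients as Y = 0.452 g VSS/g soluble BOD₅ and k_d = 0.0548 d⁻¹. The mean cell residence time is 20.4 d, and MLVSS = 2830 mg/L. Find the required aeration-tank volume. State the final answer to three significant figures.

V ≈ 17600 m³

Steady-state biomass mass balance: V·X·(1 + k_d·θ_c) = Y·Q·(S₀ − S)·θ_c, so V = 0.452 × 38800 × (306 − 11.1) × 20.4 / [2830 × (1 + 0.0548 × 20.4)] = 1.06×10^8 / 5994 = 17603 m³.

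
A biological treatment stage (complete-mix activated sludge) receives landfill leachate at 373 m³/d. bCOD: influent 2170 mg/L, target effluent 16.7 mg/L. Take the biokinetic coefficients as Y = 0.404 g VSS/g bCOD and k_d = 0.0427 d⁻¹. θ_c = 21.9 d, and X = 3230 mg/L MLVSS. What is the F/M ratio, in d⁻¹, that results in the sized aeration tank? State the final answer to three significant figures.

From the SRT design equation V = Y Q (S₀−S) θ_c / [X (1 + k_d θ_c)] = 0.404 × 373 × (2170 − 16.7) × 21.9 / [3230 × (1 + 0.0427 × 21.9)] = 7.11×10^6 / 6250 = 1137 m³.
Food-to-microorganism ratio F/M = Q S₀ / (V X) = 373 × 2170 / (1137 × 3230) = 0.2204 d⁻¹.

F/M ≈ 0.220 d⁻¹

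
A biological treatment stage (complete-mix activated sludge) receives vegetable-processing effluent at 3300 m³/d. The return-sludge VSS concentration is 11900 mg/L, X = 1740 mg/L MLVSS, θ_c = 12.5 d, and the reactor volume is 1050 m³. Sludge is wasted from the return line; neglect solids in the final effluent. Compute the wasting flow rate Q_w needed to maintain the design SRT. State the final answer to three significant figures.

Wasting from the return line (neglecting effluent solids): Q_w = V·X / (θ_c·X_r) = 1050 × 1740 / (12.5 × 11900) = 12.28 m³/d.

Q_w ≈ 12.3 m³/d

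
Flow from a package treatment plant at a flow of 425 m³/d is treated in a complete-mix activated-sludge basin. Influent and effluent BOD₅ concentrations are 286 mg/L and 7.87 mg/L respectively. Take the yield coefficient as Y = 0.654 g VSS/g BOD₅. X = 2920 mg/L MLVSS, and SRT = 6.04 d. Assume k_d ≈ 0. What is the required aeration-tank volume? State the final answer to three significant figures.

V ≈ 160 m³

Biomass mass balance (decay neglected): V·X = Y·Q·(S₀ − S)·θ_c, so V = 0.654 × 425 × (286 − 7.87) × 6.04 / 2920 = 159.9 m³.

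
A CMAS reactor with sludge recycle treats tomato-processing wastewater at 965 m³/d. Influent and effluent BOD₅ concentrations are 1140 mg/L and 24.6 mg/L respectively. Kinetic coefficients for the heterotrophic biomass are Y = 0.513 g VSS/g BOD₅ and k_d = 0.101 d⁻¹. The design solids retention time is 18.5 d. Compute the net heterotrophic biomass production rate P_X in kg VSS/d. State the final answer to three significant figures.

P_X ≈ 192 kg VSS/d

Correct the yield for decay: Y_obs = Y/(1 + k_d θ_c) = 0.513 / (1 + 0.101 × 18.5) = 0.513 / 2.869 = 0.1788.
Q·(S₀ − S) = 965 × (1140 − 24.6) × 10⁻³ = 1076 kg/d removed.
P_X = Y_obs · Q(S₀ − S) = 0.1788 × 1076 = 192.5 kg VSS/d.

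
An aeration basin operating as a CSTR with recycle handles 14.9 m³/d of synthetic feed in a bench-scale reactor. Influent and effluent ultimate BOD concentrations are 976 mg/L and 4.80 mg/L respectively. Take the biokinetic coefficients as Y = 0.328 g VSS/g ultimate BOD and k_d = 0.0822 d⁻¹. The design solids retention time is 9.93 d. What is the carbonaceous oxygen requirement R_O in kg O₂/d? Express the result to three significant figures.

R_O ≈ 10.8 kg O₂/d

Correct the yield for decay: Y_obs = Y/(1 + k_d θ_c) = 0.328 / (1 + 0.0822 × 9.93) = 0.328 / 1.816 = 0.1806.
ΔS = 976 − 4.80 = 971.2 mg/L, so the substrate removal rate is 14.9 × 971.2/1000 = 14.47 kg ultimate BOD/d.
Net sludge production P_X = 0.1806 × 14.47 = 2.613 kg VSS/d.
R_O = Q·(S₀ − S) − 1.42·P_X = 14.47 − 1.42 × 2.613 = 10.76 kg O₂/d.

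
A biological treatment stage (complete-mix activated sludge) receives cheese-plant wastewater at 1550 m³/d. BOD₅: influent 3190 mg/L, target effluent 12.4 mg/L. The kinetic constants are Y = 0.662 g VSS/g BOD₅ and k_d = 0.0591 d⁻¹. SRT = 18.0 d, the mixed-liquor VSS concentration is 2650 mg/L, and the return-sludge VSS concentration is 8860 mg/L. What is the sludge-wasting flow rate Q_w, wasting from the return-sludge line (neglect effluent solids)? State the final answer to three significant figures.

Q_w ≈ 178 m³/d

Rearranging the biomass balance for a CMAS with decay, V = Y·Q·ΔS·θ_c / [X·(1+k_d θ_c)] = 0.662 × 1550 × (3190 − 12.4) × 18.0 / [2650 × (1 + 0.0591 × 18.0)] = 5.87×10^7 / 5469 = 10731 m³.
θ_c = V·X/(Q_w·X_r) when wasting from the recycle, so Q_w = V·X/(θ_c·X_r) = 10731 × 2650 / (18.0 × 8860) = 178.3 m³/d.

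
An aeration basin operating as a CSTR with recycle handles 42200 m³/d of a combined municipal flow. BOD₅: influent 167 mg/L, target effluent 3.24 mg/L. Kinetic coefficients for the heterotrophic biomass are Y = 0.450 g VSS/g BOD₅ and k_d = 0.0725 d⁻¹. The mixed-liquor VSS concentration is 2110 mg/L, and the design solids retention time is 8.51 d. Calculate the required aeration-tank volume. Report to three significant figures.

Rearranging the biomass balance for a CMAS with decay, V = Y·Q·ΔS·θ_c / [X·(1+k_d θ_c)] = 0.450 × 42200 × (167 − 3.24) × 8.51 / [2110 × (1 + 0.0725 × 8.51)] = 2.65×10^7 / 3412 = 7757 m³.

V ≈ 7760 m³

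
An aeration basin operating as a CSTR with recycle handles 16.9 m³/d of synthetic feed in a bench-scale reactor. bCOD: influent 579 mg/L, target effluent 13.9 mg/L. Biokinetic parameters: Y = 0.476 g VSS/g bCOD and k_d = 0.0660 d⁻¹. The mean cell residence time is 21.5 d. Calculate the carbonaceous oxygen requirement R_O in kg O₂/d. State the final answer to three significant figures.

R_O ≈ 6.88 kg O₂/d

Observed yield with endogenous decay: Y_obs = Y / (1 + k_d·θ_c) = 0.476 / (1 + 0.0660 × 21.5) = 0.476 / 2.419 = 0.1968 g VSS/g bCOD.
ΔS = 579 − 13.9 = 565.1 mg/L, so the substrate removal rate is 16.9 × 565.1/1000 = 9.550 kg bCOD/d.
Biomass synthesised: P_X = Y_obs × 9.550 = 1.879 kg VSS/d.
R_O = Q·ΔS − 1.42 P_X = 9.550 − 2.669 = 6.882 kg O₂/d.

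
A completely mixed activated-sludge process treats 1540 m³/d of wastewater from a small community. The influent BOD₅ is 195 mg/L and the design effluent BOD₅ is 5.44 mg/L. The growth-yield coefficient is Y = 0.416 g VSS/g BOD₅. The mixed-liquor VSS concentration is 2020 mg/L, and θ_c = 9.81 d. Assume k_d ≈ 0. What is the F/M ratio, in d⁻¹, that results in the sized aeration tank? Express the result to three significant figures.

F/M ≈ 0.252 d⁻¹

With k_d = 0 the design equation reduces to V = Y Q (S₀−S) θ_c / X = 0.416 × 1540 × (195 − 5.44) × 9.81 / 2020 = 589.8 m³.
F/M = applied load / biomass = Q·S₀/(V·X) = 1540 × 195 / (589.8 × 2020) = 0.2521 d⁻¹.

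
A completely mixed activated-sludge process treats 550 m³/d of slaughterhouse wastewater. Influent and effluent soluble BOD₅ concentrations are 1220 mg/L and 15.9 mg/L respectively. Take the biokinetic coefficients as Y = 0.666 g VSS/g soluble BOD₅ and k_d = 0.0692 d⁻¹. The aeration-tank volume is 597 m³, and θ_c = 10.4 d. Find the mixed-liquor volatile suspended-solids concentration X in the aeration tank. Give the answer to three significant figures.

X ≈ 4470 mg/L

Solving the biomass balance for X: X = Y Q (S₀−S) θ_c / [V (1+k_d θ_c)] = 0.666 × 550 × (1220 − 15.9) × 10.4 / [597 × (1 + 0.0692 × 10.4)] = 4468 mg/L.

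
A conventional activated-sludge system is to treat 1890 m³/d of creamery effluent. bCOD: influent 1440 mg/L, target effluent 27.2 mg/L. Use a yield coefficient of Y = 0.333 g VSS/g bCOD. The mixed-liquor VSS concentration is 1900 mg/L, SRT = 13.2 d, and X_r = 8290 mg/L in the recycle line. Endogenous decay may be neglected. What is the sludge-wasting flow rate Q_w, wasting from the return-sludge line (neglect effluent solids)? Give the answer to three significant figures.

With k_d = 0 the design equation reduces to V = Y Q (S₀−S) θ_c / X = 0.333 × 1890 × (1440 − 27.2) × 13.2 / 1900 = 6177 m³.
Q_w = (V·X)/(θ_c X_r) = 6177 × 1900 / (13.2 × 8290) = 107.3 m³/d.

Q_w ≈ 107 m³/d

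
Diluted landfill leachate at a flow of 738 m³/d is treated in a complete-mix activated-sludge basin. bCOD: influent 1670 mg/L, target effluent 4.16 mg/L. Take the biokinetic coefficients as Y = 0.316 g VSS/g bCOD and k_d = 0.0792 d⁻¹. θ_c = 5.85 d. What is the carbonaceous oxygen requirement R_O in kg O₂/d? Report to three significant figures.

R_O ≈ 852 kg O₂/d

Observed yield with endogenous decay: Y_obs = Y / (1 + k_d·θ_c) = 0.316 / (1 + 0.0792 × 5.85) = 0.316 / 1.463 = 0.2159 g VSS/g bCOD.
ΔS = 1670 − 4.16 = 1666 mg/L, so the substrate removal rate is 738 × 1666/1000 = 1229 kg bCOD/d.
Net sludge production P_X = 0.2159 × 1229 = 265.5 kg VSS/d.
Carbonaceous O₂ demand = substrate oxidised − cell-mass equivalent = 1229 − 1.42 × 265.5 = 852.4 kg O₂/d.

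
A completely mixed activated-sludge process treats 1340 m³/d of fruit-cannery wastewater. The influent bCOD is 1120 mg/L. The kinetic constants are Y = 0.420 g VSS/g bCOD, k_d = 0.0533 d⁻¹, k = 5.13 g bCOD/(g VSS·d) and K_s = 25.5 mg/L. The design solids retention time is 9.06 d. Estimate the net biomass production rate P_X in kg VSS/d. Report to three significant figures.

P_X ≈ 424 kg VSS/d

For a completely mixed reactor with recycle the Lawrence–McCarty relation gives S = K_s·(1 + k_d·θ_c) / [θ_c·(Y·k − k_d) − 1] = 25.5 × (1 + 0.0533 × 9.06) / [9.06 × (0.420 × 5.13 − 0.0533) − 1] = 37.81 / 18.04 = 2.096 mg/L.
The observed yield is Y_obs = Y/(1 + k_d·θ_c) = 0.420 / (1 + 0.0533 × 9.06) = 0.420 / 1.483 = 0.2832 g VSS per g bCOD removed.
Q·(S₀ − S) = 1340 × (1120 − 2.10) × 10⁻³ = 1498 kg/d removed.
So the net sludge growth is P_X = 0.2832 × 1498 = 424.3 kg VSS/d.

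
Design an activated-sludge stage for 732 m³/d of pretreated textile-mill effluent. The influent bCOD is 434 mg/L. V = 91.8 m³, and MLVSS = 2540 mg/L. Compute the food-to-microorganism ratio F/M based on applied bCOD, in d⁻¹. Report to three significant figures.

Food-to-microorganism ratio F/M = Q S₀ / (V X) = 732 × 434 / (91.80 × 2540) = 1.362 d⁻¹.

F/M ≈ 1.36 d⁻¹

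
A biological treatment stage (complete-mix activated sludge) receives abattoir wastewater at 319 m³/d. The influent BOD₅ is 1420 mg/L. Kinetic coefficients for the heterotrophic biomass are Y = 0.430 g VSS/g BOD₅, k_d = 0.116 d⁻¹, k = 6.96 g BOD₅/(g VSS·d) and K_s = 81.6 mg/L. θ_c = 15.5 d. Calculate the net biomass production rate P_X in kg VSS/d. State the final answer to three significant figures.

P_X ≈ 69.4 kg VSS/d

For a completely mixed reactor with recycle the Lawrence–McCarty relation gives S = K_s·(1 + k_d·θ_c) / [θ_c·(Y·k − k_d) − 1] = 81.6 × (1 + 0.116 × 15.5) / [15.5 × (0.430 × 6.96 − 0.116) − 1] = 228.3 / 43.59 = 5.238 mg/L.
Observed yield with endogenous decay: Y_obs = Y / (1 + k_d·θ_c) = 0.430 / (1 + 0.116 × 15.5) = 0.430 / 2.798 = 0.1537 g VSS/g BOD₅.
Q·(S₀ − S) = 319 × (1420 − 5.24) × 10⁻³ = 451.3 kg/d removed.
So the net sludge growth is P_X = 0.1537 × 451.3 = 69.36 kg VSS/d.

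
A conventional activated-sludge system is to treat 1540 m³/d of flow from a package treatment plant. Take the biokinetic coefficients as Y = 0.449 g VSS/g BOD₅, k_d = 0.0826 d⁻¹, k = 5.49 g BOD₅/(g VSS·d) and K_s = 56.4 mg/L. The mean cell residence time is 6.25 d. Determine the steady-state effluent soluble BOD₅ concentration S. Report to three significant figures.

Effluent substrate depends only on kinetics and SRT: S = K_s(1 + k_d θ_c) / [θ_c(Yk − k_d) − 1] = 56.4 × (1 + 0.0826 × 6.25) / [6.25 × (0.449 × 5.49 − 0.0826) − 1] = 85.52 / 13.89 = 6.157 mg/L.

S ≈ 6.16 mg/L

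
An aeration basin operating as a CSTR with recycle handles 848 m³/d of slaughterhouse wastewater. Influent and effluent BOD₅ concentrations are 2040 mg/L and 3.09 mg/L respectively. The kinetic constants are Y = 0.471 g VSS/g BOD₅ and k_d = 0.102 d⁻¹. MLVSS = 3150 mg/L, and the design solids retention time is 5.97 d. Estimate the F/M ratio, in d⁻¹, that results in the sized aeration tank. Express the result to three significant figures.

Steady-state biomass mass balance: V·X·(1 + k_d·θ_c) = Y·Q·(S₀ − S)·θ_c, so V = 0.471 × 848 × (2040 − 3.09) × 5.97 / [3150 × (1 + 0.102 × 5.97)] = 4.86×10^6 / 5068 = 958.3 m³.
F/M = Q·S₀ / (V·X) = 848 × 2040 / (958.3 × 3150) = 0.5731 g BOD₅·(g VSS·d)⁻¹.

F/M ≈ 0.573 d⁻¹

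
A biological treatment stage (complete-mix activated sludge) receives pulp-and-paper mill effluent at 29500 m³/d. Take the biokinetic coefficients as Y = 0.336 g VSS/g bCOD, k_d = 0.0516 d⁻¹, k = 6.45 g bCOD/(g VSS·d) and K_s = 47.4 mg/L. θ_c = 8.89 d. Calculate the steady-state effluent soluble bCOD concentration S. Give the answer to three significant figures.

For a completely mixed reactor with recycle the Lawrence–McCarty relation gives S = K_s·(1 + k_d·θ_c) / [θ_c·(Y·k − k_d) − 1] = 47.4 × (1 + 0.0516 × 8.89) / [8.89 × (0.336 × 6.45 − 0.0516) − 1] = 69.14 / 17.81 = 3.883 mg/L.

S ≈ 3.88 mg/L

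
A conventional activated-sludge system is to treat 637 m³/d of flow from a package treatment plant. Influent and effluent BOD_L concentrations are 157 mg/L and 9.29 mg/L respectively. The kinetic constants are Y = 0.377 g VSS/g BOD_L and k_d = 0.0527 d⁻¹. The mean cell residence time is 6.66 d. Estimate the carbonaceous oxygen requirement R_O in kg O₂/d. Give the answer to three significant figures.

R_O ≈ 56.8 kg O₂/d

Correct the yield for decay: Y_obs = Y/(1 + k_d θ_c) = 0.377 / (1 + 0.0527 × 6.66) = 0.377 / 1.351 = 0.2791.
Mass of BOD_L removed per day: Q(S₀ − S) = 637 × 147.7 g/m³ = 94.09 kg/d.
Biomass synthesised: P_X = Y_obs × 94.09 = 26.26 kg VSS/d.
Carbonaceous O₂ demand = substrate oxidised − cell-mass equivalent = 94.09 − 1.42 × 26.26 = 56.81 kg O₂/d.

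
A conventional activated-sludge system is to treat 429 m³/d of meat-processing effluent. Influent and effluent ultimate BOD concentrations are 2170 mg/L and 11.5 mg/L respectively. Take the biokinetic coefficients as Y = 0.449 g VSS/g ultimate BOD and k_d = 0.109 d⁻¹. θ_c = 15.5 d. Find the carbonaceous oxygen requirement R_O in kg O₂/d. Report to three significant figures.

Observed yield with endogenous decay: Y_obs = Y / (1 + k_d·θ_c) = 0.449 / (1 + 0.109 × 15.5) = 0.449 / 2.689 = 0.1669 g VSS/g ultimate BOD.
ΔS = 2170 − 11.5 = 2158 mg/L, so the substrate removal rate is 429 × 2158/1000 = 926.0 kg ultimate BOD/d.
Net sludge production P_X = 0.1669 × 926.0 = 154.6 kg VSS/d.
R_O = Q·(S₀ − S) − 1.42·P_X = 926.0 − 1.42 × 154.6 = 706.5 kg O₂/d.

R_O ≈ 706 kg O₂/d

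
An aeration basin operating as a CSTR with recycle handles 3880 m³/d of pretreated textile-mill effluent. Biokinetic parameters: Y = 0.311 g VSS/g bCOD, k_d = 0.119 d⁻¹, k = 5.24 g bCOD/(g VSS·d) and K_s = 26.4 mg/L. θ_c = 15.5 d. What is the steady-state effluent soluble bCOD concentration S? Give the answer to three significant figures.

For a completely mixed reactor with recycle the Lawrence–McCarty relation gives S = K_s·(1 + k_d·θ_c) / [θ_c·(Y·k − k_d) − 1] = 26.4 × (1 + 0.119 × 15.5) / [15.5 × (0.311 × 5.24 − 0.119) − 1] = 75.09 / 22.41 = 3.350 mg/L.

S ≈ 3.35 mg/L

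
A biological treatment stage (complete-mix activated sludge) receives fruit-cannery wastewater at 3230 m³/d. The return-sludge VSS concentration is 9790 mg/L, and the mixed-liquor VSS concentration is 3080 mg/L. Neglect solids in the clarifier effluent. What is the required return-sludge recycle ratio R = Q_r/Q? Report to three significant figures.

Mass balance around the secondary clarifier (neglecting effluent solids): R = X / (X_r − X) = 3080 / (9790 − 3080) = 0.4590.

R ≈ 0.459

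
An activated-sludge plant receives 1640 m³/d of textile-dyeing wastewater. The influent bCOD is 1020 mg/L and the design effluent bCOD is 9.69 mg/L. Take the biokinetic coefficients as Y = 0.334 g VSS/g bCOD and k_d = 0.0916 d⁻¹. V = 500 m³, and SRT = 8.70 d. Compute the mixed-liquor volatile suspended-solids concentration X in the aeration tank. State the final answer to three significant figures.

From V·X·(1 + k_d·θ_c) = Y·Q·(S₀ − S)·θ_c: X = 0.334 × 1640 × (1020 − 9.69) × 8.70 / [500 × (1 + 0.0916 × 8.70)] = 5359 mg/L.

X ≈ 5360 mg/L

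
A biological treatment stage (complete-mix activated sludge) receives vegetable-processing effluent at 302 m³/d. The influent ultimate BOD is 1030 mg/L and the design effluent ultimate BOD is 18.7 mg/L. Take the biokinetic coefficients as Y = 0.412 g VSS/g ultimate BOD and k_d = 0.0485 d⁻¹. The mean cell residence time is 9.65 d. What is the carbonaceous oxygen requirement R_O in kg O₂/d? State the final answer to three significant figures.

R_O ≈ 184 kg O₂/d

Correct the yield for decay: Y_obs = Y/(1 + k_d θ_c) = 0.412 / (1 + 0.0485 × 9.65) = 0.412 / 1.468 = 0.2806.
Substrate removed = Q·(S₀ − S) = 302 m³/d × (1030 − 18.7) g/m³ = 3.05×10^5 g/d = 305.4 kg/d.
Biomass synthesised: P_X = Y_obs × 305.4 = 85.71 kg VSS/d.
Carbonaceous O₂ demand = substrate oxidised − cell-mass equivalent = 305.4 − 1.42 × 85.71 = 183.7 kg O₂/d.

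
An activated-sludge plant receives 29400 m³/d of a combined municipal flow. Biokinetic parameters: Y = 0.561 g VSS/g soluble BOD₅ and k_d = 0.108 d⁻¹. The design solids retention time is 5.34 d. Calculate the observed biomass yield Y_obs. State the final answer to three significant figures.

Y_obs ≈ 0.356 g VSS/g soluble BOD₅

The observed yield is Y_obs = Y/(1 + k_d·θ_c) = 0.561 / (1 + 0.108 × 5.34) = 0.561 / 1.577 = 0.3558 g VSS per g soluble BOD₅ removed.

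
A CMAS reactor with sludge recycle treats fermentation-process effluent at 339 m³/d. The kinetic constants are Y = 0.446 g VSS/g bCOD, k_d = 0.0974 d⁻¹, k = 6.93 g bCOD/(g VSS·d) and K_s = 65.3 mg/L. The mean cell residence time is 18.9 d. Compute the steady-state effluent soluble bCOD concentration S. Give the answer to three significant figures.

Effluent substrate depends only on kinetics and SRT: S = K_s(1 + k_d θ_c) / [θ_c(Yk − k_d) − 1] = 65.3 × (1 + 0.0974 × 18.9) / [18.9 × (0.446 × 6.93 − 0.0974) − 1] = 185.5 / 55.57 = 3.338 mg/L.

S ≈ 3.34 mg/L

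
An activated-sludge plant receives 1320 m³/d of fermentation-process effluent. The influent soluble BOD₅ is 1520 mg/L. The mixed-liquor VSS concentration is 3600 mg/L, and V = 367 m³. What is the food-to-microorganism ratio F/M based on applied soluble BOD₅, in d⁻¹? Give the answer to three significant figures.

F/M ≈ 1.52 d⁻¹

Food-to-microorganism ratio F/M = Q S₀ / (V X) = 1320 × 1520 / (367.0 × 3600) = 1.519 d⁻¹.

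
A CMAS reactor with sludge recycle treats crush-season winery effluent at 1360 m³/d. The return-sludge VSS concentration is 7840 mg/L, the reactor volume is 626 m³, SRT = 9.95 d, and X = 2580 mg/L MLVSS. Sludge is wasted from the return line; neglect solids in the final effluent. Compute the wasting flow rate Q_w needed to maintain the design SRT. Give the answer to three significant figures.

Q_w ≈ 20.7 m³/d

Q_w = (V·X)/(θ_c X_r) = 626.0 × 2580 / (9.95 × 7840) = 20.70 m³/d.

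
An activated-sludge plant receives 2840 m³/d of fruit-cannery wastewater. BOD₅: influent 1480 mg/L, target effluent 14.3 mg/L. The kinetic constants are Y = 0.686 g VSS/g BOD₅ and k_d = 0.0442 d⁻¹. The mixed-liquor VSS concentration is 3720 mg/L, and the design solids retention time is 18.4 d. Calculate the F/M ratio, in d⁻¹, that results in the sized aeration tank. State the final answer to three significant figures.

F/M ≈ 0.145 d⁻¹

From the SRT design equation V = Y Q (S₀−S) θ_c / [X (1 + k_d θ_c)] = 0.686 × 2840 × (1480 − 14.3) × 18.4 / [3720 × (1 + 0.0442 × 18.4)] = 5.25×10^7 / 6745 = 7789 m³.
F/M = applied load / biomass = Q·S₀/(V·X) = 2840 × 1480 / (7789 × 3720) = 0.1451 d⁻¹.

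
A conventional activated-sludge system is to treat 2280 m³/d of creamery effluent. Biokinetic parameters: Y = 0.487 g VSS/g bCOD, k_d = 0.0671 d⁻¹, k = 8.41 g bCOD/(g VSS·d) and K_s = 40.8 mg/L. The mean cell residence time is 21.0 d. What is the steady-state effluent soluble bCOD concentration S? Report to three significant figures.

S ≈ 1.18 mg/L

Effluent substrate depends only on kinetics and SRT: S = K_s(1 + k_d θ_c) / [θ_c(Yk − k_d) − 1] = 40.8 × (1 + 0.0671 × 21.0) / [21.0 × (0.487 × 8.41 − 0.0671) − 1] = 98.29 / 83.60 = 1.176 mg/L.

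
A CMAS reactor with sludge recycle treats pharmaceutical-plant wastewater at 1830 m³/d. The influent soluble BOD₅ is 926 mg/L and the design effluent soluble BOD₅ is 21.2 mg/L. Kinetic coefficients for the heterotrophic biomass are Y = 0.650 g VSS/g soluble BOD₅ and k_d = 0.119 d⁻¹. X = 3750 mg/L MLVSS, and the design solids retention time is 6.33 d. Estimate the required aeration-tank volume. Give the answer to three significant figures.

V ≈ 1040 m³

From the SRT design equation V = Y Q (S₀−S) θ_c / [X (1 + k_d θ_c)] = 0.650 × 1830 × (926 − 21.2) × 6.33 / [3750 × (1 + 0.119 × 6.33)] = 6.81×10^6 / 6575 = 1036 m³.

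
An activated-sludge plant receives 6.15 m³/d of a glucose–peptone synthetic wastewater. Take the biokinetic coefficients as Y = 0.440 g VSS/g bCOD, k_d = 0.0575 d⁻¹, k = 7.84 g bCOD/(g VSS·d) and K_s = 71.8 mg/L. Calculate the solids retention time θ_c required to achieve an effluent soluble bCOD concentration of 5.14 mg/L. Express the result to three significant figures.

θ_c ≈ 5.78 d

Specific growth rate at S = 5.14 mg/L: μ = YkS/(K_s+S) = 0.440·7.84·5.14/(71.8+5.14) = 0.2305 d⁻¹.
Then 1/θ_c = μ − k_d = 0.2305 − 0.0575 = 0.1730 d⁻¹, giving θ_c = 5.782 d.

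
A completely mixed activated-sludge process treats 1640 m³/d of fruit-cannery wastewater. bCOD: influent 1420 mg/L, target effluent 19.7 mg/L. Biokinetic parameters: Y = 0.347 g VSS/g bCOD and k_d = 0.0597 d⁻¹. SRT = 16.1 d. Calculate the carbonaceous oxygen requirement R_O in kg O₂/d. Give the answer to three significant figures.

The observed yield is Y_obs = Y/(1 + k_d·θ_c) = 0.347 / (1 + 0.0597 × 16.1) = 0.347 / 1.961 = 0.1769 g VSS per g bCOD removed.
ΔS = 1420 − 19.7 = 1400 mg/L, so the substrate removal rate is 1640 × 1400/1000 = 2296 kg bCOD/d.
P_X = Y_obs·Q·(S₀ − S) = 0.1769 × 2296 = 406.3 kg VSS/d.
Carbonaceous O₂ demand = substrate oxidised − cell-mass equivalent = 2296 − 1.42 × 406.3 = 1720 kg O₂/d.

R_O ≈ 1720 kg O₂/d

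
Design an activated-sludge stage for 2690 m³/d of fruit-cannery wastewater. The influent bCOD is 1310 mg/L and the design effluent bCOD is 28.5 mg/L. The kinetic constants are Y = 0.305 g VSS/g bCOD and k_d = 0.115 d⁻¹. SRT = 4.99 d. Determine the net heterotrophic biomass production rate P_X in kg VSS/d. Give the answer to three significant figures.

Y_obs = Y / (1 + k_d θ_c) = 0.305 / (1 + 0.115 × 4.99) = 0.305 / 1.574 = 0.1938.
Mass of bCOD removed per day: Q(S₀ − S) = 2690 × 1282 g/m³ = 3447 kg/d.
Net biomass production P_X = Y_obs × Q·(S₀ − S) = 0.1938 × 3447 = 668.0 kg VSS/d.

P_X ≈ 668 kg VSS/d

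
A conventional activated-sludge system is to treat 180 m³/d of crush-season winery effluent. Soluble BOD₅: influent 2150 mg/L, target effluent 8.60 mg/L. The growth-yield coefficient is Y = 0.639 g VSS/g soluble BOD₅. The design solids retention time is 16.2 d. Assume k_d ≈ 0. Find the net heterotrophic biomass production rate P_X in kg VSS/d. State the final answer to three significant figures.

With endogenous decay neglected, the observed yield equals the true yield: Y_obs = Y = 0.639 g VSS/g soluble BOD₅.
Q·(S₀ − S) = 180 × (2150 − 8.60) × 10⁻³ = 385.5 kg/d removed.
P_X = Y_obs · Q(S₀ − S) = 0.6390 × 385.5 = 246.3 kg VSS/d.

P_X ≈ 246 kg VSS/d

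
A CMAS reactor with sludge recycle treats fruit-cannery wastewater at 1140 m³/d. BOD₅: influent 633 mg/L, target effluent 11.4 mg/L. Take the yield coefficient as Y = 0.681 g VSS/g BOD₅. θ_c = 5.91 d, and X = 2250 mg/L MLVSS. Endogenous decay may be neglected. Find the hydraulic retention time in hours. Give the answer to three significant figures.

τ ≈ 26.7 h

V·X = Y·Q·ΔS·θ_c gives V = 0.681 × 1140 × (633 − 11.4) × 5.91 / 2250 = 1268 m³.
Hydraulic retention time τ = V/Q = 1268 / 1140 = 1.112 d = 26.69 h.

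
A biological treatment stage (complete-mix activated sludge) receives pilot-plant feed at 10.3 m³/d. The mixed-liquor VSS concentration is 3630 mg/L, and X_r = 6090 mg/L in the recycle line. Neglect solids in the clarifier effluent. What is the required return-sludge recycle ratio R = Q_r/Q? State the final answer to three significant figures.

R ≈ 1.48

Solids balance on the clarifier gives (1+R)X = R·X_r, so R = X/(X_r − X) = 3630 / (6090 − 3630) = 1.476.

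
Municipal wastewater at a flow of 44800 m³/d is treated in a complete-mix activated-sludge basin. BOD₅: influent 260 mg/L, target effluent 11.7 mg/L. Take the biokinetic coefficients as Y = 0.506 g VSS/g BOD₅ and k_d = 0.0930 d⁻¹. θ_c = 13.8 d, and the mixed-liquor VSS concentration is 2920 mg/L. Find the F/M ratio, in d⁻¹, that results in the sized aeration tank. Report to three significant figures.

F/M ≈ 0.342 d⁻¹

Steady-state biomass mass balance: V·X·(1 + k_d·θ_c) = Y·Q·(S₀ − S)·θ_c, so V = 0.506 × 44800 × (260 − 11.7) × 13.8 / [2920 × (1 + 0.0930 × 13.8)] = 7.77×10^7 / 6668 = 11650 m³.
Food-to-microorganism ratio F/M = Q S₀ / (V X) = 44800 × 260 / (11650 × 2920) = 0.3424 d⁻¹.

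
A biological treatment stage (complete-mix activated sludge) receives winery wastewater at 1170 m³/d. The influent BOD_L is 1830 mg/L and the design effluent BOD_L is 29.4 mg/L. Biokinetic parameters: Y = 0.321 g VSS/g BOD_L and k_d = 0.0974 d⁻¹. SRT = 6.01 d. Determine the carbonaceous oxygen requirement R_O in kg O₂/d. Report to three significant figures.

R_O ≈ 1500 kg O₂/d

Y_obs = Y / (1 + k_d θ_c) = 0.321 / (1 + 0.0974 × 6.01) = 0.321 / 1.585 = 0.2025.
Mass of BOD_L removed per day: Q(S₀ − S) = 1170 × 1801 g/m³ = 2107 kg/d.
P_X = Y_obs·Q·(S₀ − S) = 0.2025 × 2107 = 426.6 kg VSS/d.
R_O = Q·ΔS − 1.42 P_X = 2107 − 605.7 = 1501 kg O₂/d.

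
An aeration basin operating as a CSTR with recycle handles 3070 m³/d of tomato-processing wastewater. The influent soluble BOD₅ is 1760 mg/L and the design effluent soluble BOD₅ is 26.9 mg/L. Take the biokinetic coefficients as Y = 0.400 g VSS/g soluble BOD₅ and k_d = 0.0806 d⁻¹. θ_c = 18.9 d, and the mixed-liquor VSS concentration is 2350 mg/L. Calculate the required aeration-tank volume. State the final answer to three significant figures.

V ≈ 6780 m³

From the SRT design equation V = Y Q (S₀−S) θ_c / [X (1 + k_d θ_c)] = 0.400 × 3070 × (1760 − 26.9) × 18.9 / [2350 × (1 + 0.0806 × 18.9)] = 4.02×10^7 / 5930 = 6783 m³.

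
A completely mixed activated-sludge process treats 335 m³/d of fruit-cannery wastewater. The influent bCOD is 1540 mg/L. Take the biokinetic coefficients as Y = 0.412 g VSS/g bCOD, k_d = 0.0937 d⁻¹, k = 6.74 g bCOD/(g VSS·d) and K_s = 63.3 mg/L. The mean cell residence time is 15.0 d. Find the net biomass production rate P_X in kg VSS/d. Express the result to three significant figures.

Effluent substrate depends only on kinetics and SRT: S = K_s(1 + k_d θ_c) / [θ_c(Yk − k_d) − 1] = 63.3 × (1 + 0.0937 × 15.0) / [15.0 × (0.412 × 6.74 − 0.0937) − 1] = 152.3 / 39.25 = 3.880 mg/L.
Y_obs = Y / (1 + k_d θ_c) = 0.412 / (1 + 0.0937 × 15.0) = 0.412 / 2.405 = 0.1713.
Mass of bCOD removed per day: Q(S₀ − S) = 335 × 1536 g/m³ = 514.6 kg/d.
P_X = Y_obs · Q(S₀ − S) = 0.1713 × 514.6 = 88.14 kg VSS/d.

P_X ≈ 88.1 kg VSS/d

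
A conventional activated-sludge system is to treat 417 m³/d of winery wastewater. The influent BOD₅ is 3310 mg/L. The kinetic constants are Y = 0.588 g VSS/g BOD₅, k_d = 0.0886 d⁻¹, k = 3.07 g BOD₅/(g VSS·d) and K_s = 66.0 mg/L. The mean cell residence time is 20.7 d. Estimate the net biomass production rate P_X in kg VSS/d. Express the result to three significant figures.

P_X ≈ 286 kg VSS/d

For a completely mixed reactor with recycle the Lawrence–McCarty relation gives S = K_s·(1 + k_d·θ_c) / [θ_c·(Y·k − k_d) − 1] = 66.0 × (1 + 0.0886 × 20.7) / [20.7 × (0.588 × 3.07 − 0.0886) − 1] = 187.0 / 34.53 = 5.416 mg/L.
Y_obs = Y / (1 + k_d θ_c) = 0.588 / (1 + 0.0886 × 20.7) = 0.588 / 2.834 = 0.2075.
Substrate removed = Q·(S₀ − S) = 417 m³/d × (3310 − 5.42) g/m³ = 1.38×10^6 g/d = 1378 kg/d.
Biomass produced: P_X = Y_obs·Q·ΔS = 0.2075 × 1378 ≈ 285.9 kg VSS/d.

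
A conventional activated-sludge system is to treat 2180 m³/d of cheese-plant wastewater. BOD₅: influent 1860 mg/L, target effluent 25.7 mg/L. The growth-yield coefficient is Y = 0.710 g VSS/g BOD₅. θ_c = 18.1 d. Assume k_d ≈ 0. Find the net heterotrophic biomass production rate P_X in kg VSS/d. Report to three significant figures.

P_X ≈ 2840 kg VSS/d

With endogenous decay neglected, the observed yield equals the true yield: Y_obs = Y = 0.710 g VSS/g BOD₅.
Substrate removed = Q·(S₀ − S) = 2180 m³/d × (1860 − 25.7) g/m³ = 4×10^6 g/d = 3999 kg/d.
So the net sludge growth is P_X = 0.7100 × 3999 = 2839 kg VSS/d.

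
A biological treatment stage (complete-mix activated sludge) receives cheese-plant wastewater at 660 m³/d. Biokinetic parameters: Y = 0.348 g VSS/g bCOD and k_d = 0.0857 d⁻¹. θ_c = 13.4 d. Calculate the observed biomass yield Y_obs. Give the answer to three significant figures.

Correct the yield for decay: Y_obs = Y/(1 + k_d θ_c) = 0.348 / (1 + 0.0857 × 13.4) = 0.348 / 2.148 = 0.1620.

Y_obs ≈ 0.162 g VSS/g bCOD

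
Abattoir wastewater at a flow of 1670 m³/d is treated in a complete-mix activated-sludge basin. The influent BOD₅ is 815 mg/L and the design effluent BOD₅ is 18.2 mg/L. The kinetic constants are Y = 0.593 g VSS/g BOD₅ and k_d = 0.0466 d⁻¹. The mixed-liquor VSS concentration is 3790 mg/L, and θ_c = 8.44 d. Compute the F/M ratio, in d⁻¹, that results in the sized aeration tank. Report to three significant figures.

Rearranging the biomass balance for a CMAS with decay, V = Y·Q·ΔS·θ_c / [X·(1+k_d θ_c)] = 0.593 × 1670 × (815 − 18.2) × 8.44 / [3790 × (1 + 0.0466 × 8.44)] = 6.66×10^6 / 5281 = 1261 m³.
F/M = Q·S₀ / (V·X) = 1670 × 815 / (1261 × 3790) = 0.2847 g BOD₅·(g VSS·d)⁻¹.

F/M ≈ 0.285 d⁻¹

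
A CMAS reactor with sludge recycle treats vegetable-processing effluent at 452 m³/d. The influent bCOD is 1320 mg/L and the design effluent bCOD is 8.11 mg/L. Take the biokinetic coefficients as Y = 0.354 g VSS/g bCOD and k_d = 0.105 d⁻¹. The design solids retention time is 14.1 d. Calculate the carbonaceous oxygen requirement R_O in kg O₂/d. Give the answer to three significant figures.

Observed yield with endogenous decay: Y_obs = Y / (1 + k_d·θ_c) = 0.354 / (1 + 0.105 × 14.1) = 0.354 / 2.481 = 0.1427 g VSS/g bCOD.
ΔS = 1320 − 8.11 = 1312 mg/L, so the substrate removal rate is 452 × 1312/1000 = 593.0 kg bCOD/d.
Biomass synthesised: P_X = Y_obs × 593.0 = 84.63 kg VSS/d.
Carbonaceous O₂ demand = substrate oxidised − cell-mass equivalent = 593.0 − 1.42 × 84.63 = 472.8 kg O₂/d.

R_O ≈ 473 kg O₂/d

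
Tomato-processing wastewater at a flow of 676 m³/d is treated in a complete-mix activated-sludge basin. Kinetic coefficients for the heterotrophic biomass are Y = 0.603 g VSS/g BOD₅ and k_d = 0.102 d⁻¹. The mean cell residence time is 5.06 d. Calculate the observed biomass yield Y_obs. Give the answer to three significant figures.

Y_obs = Y / (1 + k_d θ_c) = 0.603 / (1 + 0.102 × 5.06) = 0.603 / 1.516 = 0.3977.

Y_obs ≈ 0.398 g VSS/g BOD₅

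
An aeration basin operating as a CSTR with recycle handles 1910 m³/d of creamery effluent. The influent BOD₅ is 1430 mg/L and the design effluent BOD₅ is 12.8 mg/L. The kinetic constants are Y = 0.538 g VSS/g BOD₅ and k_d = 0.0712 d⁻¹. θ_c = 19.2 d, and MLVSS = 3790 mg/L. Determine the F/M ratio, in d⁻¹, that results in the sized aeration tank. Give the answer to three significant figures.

F/M ≈ 0.231 d⁻¹

From the SRT design equation V = Y Q (S₀−S) θ_c / [X (1 + k_d θ_c)] = 0.538 × 1910 × (1430 − 12.8) × 19.2 / [3790 × (1 + 0.0712 × 19.2)] = 2.8×10^7 / 8971 = 3117 m³.
F/M = applied load / biomass = Q·S₀/(V·X) = 1910 × 1430 / (3117 × 3790) = 0.2312 d⁻¹.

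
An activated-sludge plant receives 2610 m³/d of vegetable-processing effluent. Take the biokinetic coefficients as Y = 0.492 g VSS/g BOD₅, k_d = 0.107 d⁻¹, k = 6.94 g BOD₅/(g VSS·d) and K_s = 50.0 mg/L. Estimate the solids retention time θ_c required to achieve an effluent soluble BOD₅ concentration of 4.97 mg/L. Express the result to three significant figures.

θ_c ≈ 4.96 d

From 1/θ_c = Y·k·S/(K_s + S) − k_d: Y·k·S/(K_s+S) = 0.492 × 6.94 × 4.97 / (50.0 + 4.97) = 0.3087 d⁻¹.
Then 1/θ_c = μ − k_d = 0.3087 − 0.107 = 0.2017 d⁻¹, giving θ_c = 4.958 d.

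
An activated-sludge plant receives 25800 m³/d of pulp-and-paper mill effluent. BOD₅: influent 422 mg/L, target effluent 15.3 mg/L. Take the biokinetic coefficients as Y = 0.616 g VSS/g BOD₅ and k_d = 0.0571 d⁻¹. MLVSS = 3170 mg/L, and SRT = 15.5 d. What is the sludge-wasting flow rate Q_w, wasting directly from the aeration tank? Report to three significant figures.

Rearranging the biomass balance for a CMAS with decay, V = Y·Q·ΔS·θ_c / [X·(1+k_d θ_c)] = 0.616 × 25800 × (422 − 15.3) × 15.5 / [3170 × (1 + 0.0571 × 15.5)] = 1×10^8 / 5976 = 16766 m³.
With mixed-liquor wasting, θ_c = V/Q_w, so Q_w = V/θ_c = 16766/15.5 = 1082 m³/d.

Q_w ≈ 1080 m³/d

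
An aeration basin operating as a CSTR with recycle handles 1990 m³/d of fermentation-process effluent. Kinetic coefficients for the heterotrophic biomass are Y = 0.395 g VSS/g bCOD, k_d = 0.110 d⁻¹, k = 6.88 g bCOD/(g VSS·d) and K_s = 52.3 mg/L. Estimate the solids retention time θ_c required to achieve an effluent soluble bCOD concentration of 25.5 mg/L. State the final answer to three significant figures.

At the target effluent, Y k S/(K_s+S) = 0.395×6.88×25.5/77.80 = 0.8907 d⁻¹.
Then 1/θ_c = μ − k_d = 0.8907 − 0.110 = 0.7807 d⁻¹, giving θ_c = 1.281 d.

θ_c ≈ 1.28 d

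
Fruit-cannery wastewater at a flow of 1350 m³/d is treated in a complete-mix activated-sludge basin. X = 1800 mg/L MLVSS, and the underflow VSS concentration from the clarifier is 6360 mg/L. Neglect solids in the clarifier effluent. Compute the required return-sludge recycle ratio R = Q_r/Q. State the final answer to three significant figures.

R ≈ 0.395

Solids balance on the clarifier gives (1+R)X = R·X_r, so R = X/(X_r − X) = 1800 / (6360 − 1800) = 0.3947.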